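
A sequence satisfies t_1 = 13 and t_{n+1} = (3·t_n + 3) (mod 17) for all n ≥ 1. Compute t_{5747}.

10

Listing terms: t_1 = 13,  t_2 = 8,  t_3 = 10,  t_4 = 16,  t_5 = 0,  t_6 = 3,  t_7 = 12,  t_8 = 5,  t_9 = 1,  t_{10} = 6,  t_{11} = 4,  t_{12} = 15,  t_{13} = 14,  t_{14} = 11,  t_{15} = 2,  t_{16} = 9,  t_{17} = 13.
The sequence repeats with period 16.
So t_{5747} = t_{1 + ((5747-1) mod 16)} = t_3 = 10.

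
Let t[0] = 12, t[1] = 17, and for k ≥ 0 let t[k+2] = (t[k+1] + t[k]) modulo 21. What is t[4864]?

12

Computing terms: t[0] = 12, t[1] = 17, t[2] = 8, t[3] = 4, t[4] = 12, t[5] = 16, t[6] = 7, t[7] = 2, t[8] = 9, t[9] = 11, t[10] = 20, t[11] = 10, t[12] = 9, t[13] = 19, t[14] = 7, t[15] = 5, t[16] = 12, t[17] = 17.
Since (t[16], t[17]) = (t[0], t[1]) = (12, 17) (two consecutive terms determine the rest), the sequence is periodic with period 16.
(4864 - 0) mod 16 = 0, so t[4864] = t[0] = 12.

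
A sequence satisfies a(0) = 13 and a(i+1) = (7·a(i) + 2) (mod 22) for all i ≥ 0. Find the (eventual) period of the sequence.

Computing terms: a(0) = 13; a(1) = 5; a(2) = 15; a(3) = 19; a(4) = 3; a(5) = 1; a(6) = 9; a(7) = 21; a(8) = 17; a(9) = 11; a(10) = 13.
Since a(10) = a(0) = 13, the sequence is periodic with period 10.

10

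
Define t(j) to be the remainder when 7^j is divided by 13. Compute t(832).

9

t(1) = 7,  t(2) = 10,  t(3) = 5,  t(4) = 9,  t(5) = 11,  t(6) = 12,  t(7) = 6,  t(8) = 3,  t(9) = 8,  t(10) = 4,  t(11) = 2,  t(12) = 1,  t(13) = 7.
The sequence repeats with period 12.
So t(832) = t(1 + ((832-1) mod 12)) = t(4) = 9.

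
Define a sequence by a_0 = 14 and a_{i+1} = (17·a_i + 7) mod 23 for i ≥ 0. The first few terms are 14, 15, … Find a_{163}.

Computing terms: a_0 = 14,  a_1 = 15,  a_2 = 9,  a_3 = 22,  a_4 = 13,  a_5 = 21,  a_6 = 19,  a_7 = 8,  a_8 = 5,  a_9 = 0,  a_{10} = 7,  a_{11} = 11,  a_{12} = 10,  a_{13} = 16,  a_{14} = 3,  a_{15} = 12,  a_{16} = 4,  a_{17} = 6,  a_{18} = 17,  a_{19} = 20,  a_{20} = 2,  a_{21} = 18,  a_{22} = 14.
The sequence repeats with period 22.
So a_{163} = a_{0 + ((163-0) mod 22)} = a_9 = 0.

0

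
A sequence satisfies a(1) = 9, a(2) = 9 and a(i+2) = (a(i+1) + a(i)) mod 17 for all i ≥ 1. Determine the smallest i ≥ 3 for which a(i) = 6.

Computing terms: a(1) = 9,  a(2) = 9,  a(3) = 1,  a(4) = 10,  a(5) = 11,  a(6) = 4,  a(7) = 15,  a(8) = 2,  a(9) = 0,  a(10) = 2,  a(11) = 2,  a(12) = 4,  a(13) = 6,  a(14) = 10,  a(15) = 16,  a(16) = 9,  a(17) = 8,  a(18) = 0,  a(19) = 8,  a(20) = 8,  a(21) = 16,  a(22) = 7,  a(23) = 6,  a(24) = 13,  a(25) = 2,  a(26) = 15,  a(27) = 0,  a(28) = 15,  a(29) = 15,  a(30) = 13,  a(31) = 11,  a(32) = 7,  a(33) = 1,  a(34) = 8,  a(35) = 9,  a(36) = 0,  a(37) = 9,  a(38) = 9.
The sequence repeats with period 36.
The value 6 first appears (with i ≥ 3) at a(13).

13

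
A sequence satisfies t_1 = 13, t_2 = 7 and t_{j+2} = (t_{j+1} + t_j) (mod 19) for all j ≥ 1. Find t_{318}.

t_1 = 13,  t_2 = 7,  t_3 = 1,  t_4 = 8,  t_5 = 9,  t_6 = 17,  t_7 = 7,  t_8 = 5,  t_9 = 12,  t_{10} = 17,  t_{11} = 10,  t_{12} = 8,  t_{13} = 18,  t_{14} = 7,  t_{15} = 6,  t_{16} = 13,  t_{17} = 0,  t_{18} = 13,  t_{19} = 13,  t_{20} = 7.
The sequence repeats with period 18.
So t_{318} = t_{1 + ((318-1) mod 18)} = t_{12} = 8.

8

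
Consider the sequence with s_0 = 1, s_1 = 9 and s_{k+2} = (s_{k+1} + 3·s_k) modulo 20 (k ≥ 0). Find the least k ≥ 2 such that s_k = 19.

3

Listing terms: s_0 = 1,  s_1 = 9,  s_2 = 12,  s_3 = 19,  s_4 = 15,  s_5 = 12,  s_6 = 17,  s_7 = 13,  s_8 = 4,  s_9 = 3,  s_{10} = 15,  s_{11} = 4,  s_{12} = 9,  s_{13} = 1,  s_{14} = 8,  s_{15} = 11,  s_{16} = 15,  s_{17} = 8,  s_{18} = 13,  s_{19} = 17,  s_{20} = 16,  s_{21} = 7,  s_{22} = 15,  s_{23} = 16,  s_{24} = 1,  s_{25} = 9.
Since (s_{24}, s_{25}) = (s_0, s_1) = (1, 9) (two consecutive terms determine the rest), the sequence is periodic with period 24.
The value 19 first appears (with k ≥ 2) at s_3.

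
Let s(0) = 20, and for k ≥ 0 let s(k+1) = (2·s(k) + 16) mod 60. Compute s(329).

56

s(0) = 20, s(1) = 56, s(2) = 8, s(3) = 32, s(4) = 20.
The sequence repeats with period 4.
(329 - 0) mod 4 = 1, so s(329) = s(1) = 56.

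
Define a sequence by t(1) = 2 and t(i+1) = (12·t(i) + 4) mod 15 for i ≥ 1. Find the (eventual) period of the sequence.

t(1) = 2, t(2) = 13, t(3) = 10, t(4) = 4, t(5) = 7, t(6) = 13.
Since t(6) = t(2) = 13, the sequence is eventually periodic: after a pre-period of length 1 it cycles with period 4.

4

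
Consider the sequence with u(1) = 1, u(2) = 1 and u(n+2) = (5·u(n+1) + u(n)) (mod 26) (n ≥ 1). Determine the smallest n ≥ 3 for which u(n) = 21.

We have u(1) = 1, u(2) = 1, u(3) = 6, u(4) = 5, u(5) = 5, u(6) = 4, u(7) = 25, u(8) = 25, u(9) = 20, u(10) = 21, u(11) = 21, u(12) = 22, u(13) = 1, u(14) = 1.
Since (u(13), u(14)) = (u(1), u(2)) = (1, 1) (two consecutive terms determine the rest), the sequence is periodic with period 12.
The value 21 first appears (with n ≥ 3) at u(10).

10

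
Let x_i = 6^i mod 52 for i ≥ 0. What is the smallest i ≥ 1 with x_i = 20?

7

Listing terms: x_0 = 1; x_1 = 6; x_2 = 36; x_3 = 8; x_4 = 48; x_5 = 28; x_6 = 12; x_7 = 20; x_8 = 16; x_9 = 44; x_{10} = 4; x_{11} = 24; x_{12} = 40; x_{13} = 32; x_{14} = 36.
Since x_{14} = x_2 = 36, the sequence is eventually periodic: after a pre-period of length 2 it cycles with period 12.
The value 20 first appears (with i ≥ 1) at x_7.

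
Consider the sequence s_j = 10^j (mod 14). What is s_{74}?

We have s_0 = 1; s_1 = 10; s_2 = 2; s_3 = 6; s_4 = 4; s_5 = 12; s_6 = 8; s_7 = 10.
Since s_7 = s_1 = 10, the sequence is eventually periodic: after a pre-period of length 1 it cycles with period 6.
For j ≥ 1, s_j depends only on (j - 1) mod 6. (74 - 1) mod 6 = 1, so s_{74} = s_2 = 2.

2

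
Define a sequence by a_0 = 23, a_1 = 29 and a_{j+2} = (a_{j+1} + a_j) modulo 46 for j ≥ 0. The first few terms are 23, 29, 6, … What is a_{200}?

34

Listing terms: a_0 = 23; a_1 = 29; a_2 = 6; a_3 = 35; a_4 = 41; a_5 = 30; a_6 = 25; a_7 = 9; a_8 = 34; a_9 = 43; a_{10} = 31; a_{11} = 28; a_{12} = 13; a_{13} = 41; a_{14} = 8; a_{15} = 3; a_{16} = 11; a_{17} = 14; a_{18} = 25; a_{19} = 39; a_{20} = 18; a_{21} = 11; a_{22} = 29; a_{23} = 40; a_{24} = 23; a_{25} = 17; a_{26} = 40; a_{27} = 11; a_{28} = 5; a_{29} = 16; a_{30} = 21; a_{31} = 37; a_{32} = 12; a_{33} = 3; a_{34} = 15; a_{35} = 18; a_{36} = 33; a_{37} = 5; a_{38} = 38; a_{39} = 43; a_{40} = 35; a_{41} = 32; a_{42} = 21; a_{43} = 7; a_{44} = 28; a_{45} = 35; a_{46} = 17; a_{47} = 6; a_{48} = 23; a_{49} = 29.
The sequence repeats with period 48.
(200 - 0) mod 48 = 8, so a_{200} = a_8 = 34.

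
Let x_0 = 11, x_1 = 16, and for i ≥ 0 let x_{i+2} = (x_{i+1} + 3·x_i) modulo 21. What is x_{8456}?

x_0 = 11, x_1 = 16, x_2 = 7, x_3 = 13, x_4 = 13, x_5 = 10, x_6 = 7, x_7 = 16, x_8 = 16, x_9 = 1, x_{10} = 7, x_{11} = 10, x_{12} = 10, x_{13} = 19, x_{14} = 7, x_{15} = 1, x_{16} = 1, x_{17} = 4, x_{18} = 7, x_{19} = 19, x_{20} = 19, x_{21} = 13, x_{22} = 7, x_{23} = 4, x_{24} = 4, x_{25} = 16, x_{26} = 7.
Since (x_{25}, x_{26}) = (x_1, x_2) = (16, 7) (two consecutive terms determine the rest), the sequence is eventually periodic: after a pre-period of length 1 it cycles with period 24.
For i ≥ 1, x_i depends only on (i - 1) mod 24. (8456 - 1) mod 24 = 7, so x_{8456} = x_8 = 16.

16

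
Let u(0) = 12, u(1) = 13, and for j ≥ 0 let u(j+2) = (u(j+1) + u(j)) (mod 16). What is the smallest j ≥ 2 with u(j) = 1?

We have u(0) = 12; u(1) = 13; u(2) = 9; u(3) = 6; u(4) = 15; u(5) = 5; u(6) = 4; u(7) = 9; u(8) = 13; u(9) = 6; u(10) = 3; u(11) = 9; u(12) = 12; u(13) = 5; u(14) = 1; u(15) = 6; u(16) = 7; u(17) = 13; u(18) = 4; u(19) = 1; u(20) = 5; u(21) = 6; u(22) = 11; u(23) = 1; u(24) = 12; u(25) = 13.
The sequence repeats with period 24.
The value 1 first appears (with j ≥ 2) at u(14).

14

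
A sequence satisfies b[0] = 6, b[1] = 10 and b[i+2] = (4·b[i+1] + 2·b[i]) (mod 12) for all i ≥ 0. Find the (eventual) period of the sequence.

6

Listing terms: b[0] = 6,  b[1] = 10,  b[2] = 4,  b[3] = 0,  b[4] = 8,  b[5] = 8,  b[6] = 0,  b[7] = 4,  b[8] = 4,  b[9] = 0.
Since (b[8], b[9]) = (b[2], b[3]) = (4, 0) (two consecutive terms determine the rest), the sequence is eventually periodic: after a pre-period of length 2 it cycles with period 6.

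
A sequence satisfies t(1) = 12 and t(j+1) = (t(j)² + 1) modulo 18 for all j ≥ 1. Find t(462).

11

Listing terms: t(1) = 12; t(2) = 1; t(3) = 2; t(4) = 5; t(5) = 8; t(6) = 11; t(7) = 14; t(8) = 17; t(9) = 2.
Since t(9) = t(3) = 2, the sequence is eventually periodic: after a pre-period of length 2 it cycles with period 6.
For j ≥ 3, t(j) depends only on (j - 3) mod 6. (462 - 3) mod 6 = 3, so t(462) = t(6) = 11.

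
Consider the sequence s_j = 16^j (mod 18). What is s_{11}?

4

We have s_0 = 1,  s_1 = 16,  s_2 = 4,  s_3 = 10,  s_4 = 16.
Since s_4 = s_1 = 16, the sequence is eventually periodic: after a pre-period of length 1 it cycles with period 3.
For j ≥ 1, s_j depends only on (j - 1) mod 3. (11 - 1) mod 3 = 1, so s_{11} = s_2 = 4.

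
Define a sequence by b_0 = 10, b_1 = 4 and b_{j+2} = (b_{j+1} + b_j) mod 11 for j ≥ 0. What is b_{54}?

b_0 = 10,  b_1 = 4,  b_2 = 3,  b_3 = 7,  b_4 = 10,  b_5 = 6,  b_6 = 5,  b_7 = 0,  b_8 = 5,  b_9 = 5,  b_{10} = 10,  b_{11} = 4.
The sequence repeats with period 10.
(54 - 0) mod 10 = 4, so b_{54} = b_4 = 10.

10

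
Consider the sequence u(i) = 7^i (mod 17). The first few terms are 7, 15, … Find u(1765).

u(1) = 7,  u(2) = 15,  u(3) = 3,  u(4) = 4,  u(5) = 11,  u(6) = 9,  u(7) = 12,  u(8) = 16,  u(9) = 10,  u(10) = 2,  u(11) = 14,  u(12) = 13,  u(13) = 6,  u(14) = 8,  u(15) = 5,  u(16) = 1,  u(17) = 7.
The sequence repeats with period 16.
(1765 - 1) mod 16 = 4, so u(1765) = u(5) = 11.

11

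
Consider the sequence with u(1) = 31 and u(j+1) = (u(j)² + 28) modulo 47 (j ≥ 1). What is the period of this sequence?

8

Listing terms: u(1) = 31, u(2) = 2, u(3) = 32, u(4) = 18, u(5) = 23, u(6) = 40, u(7) = 30, u(8) = 35, u(9) = 31.
The sequence repeats with period 8.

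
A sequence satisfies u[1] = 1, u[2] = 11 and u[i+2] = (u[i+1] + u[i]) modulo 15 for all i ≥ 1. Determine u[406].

13

Computing terms: u[1] = 1, u[2] = 11, u[3] = 12, u[4] = 8, u[5] = 5, u[6] = 13, u[7] = 3, u[8] = 1, u[9] = 4, u[10] = 5, u[11] = 9, u[12] = 14, u[13] = 8, u[14] = 7, u[15] = 0, u[16] = 7, u[17] = 7, u[18] = 14, u[19] = 6, u[20] = 5, u[21] = 11, u[22] = 1, u[23] = 12, u[24] = 13, u[25] = 10, u[26] = 8, u[27] = 3, u[28] = 11, u[29] = 14, u[30] = 10, u[31] = 9, u[32] = 4, u[33] = 13, u[34] = 2, u[35] = 0, u[36] = 2, u[37] = 2, u[38] = 4, u[39] = 6, u[40] = 10, u[41] = 1, u[42] = 11.
The sequence repeats with period 40.
(406 - 1) mod 40 = 5, so u[406] = u[6] = 13.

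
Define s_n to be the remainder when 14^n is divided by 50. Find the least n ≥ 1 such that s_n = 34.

9

We have s_0 = 1, s_1 = 14, s_2 = 46, s_3 = 44, s_4 = 16, s_5 = 24, s_6 = 36, s_7 = 4, s_8 = 6, s_9 = 34, s_{10} = 26, s_{11} = 14.
Since s_{11} = s_1 = 14, the sequence is eventually periodic: after a pre-period of length 1 it cycles with period 10.
The value 34 first appears (with n ≥ 1) at s_9.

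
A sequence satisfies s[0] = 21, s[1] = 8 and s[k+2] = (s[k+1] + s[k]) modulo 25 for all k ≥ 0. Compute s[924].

16

Listing terms: s[0] = 21,  s[1] = 8,  s[2] = 4,  s[3] = 12,  s[4] = 16,  s[5] = 3,  s[6] = 19,  s[7] = 22,  s[8] = 16,  s[9] = 13,  s[10] = 4,  s[11] = 17,  s[12] = 21,  s[13] = 13,  s[14] = 9,  s[15] = 22,  s[16] = 6,  s[17] = 3,  s[18] = 9,  s[19] = 12,  s[20] = 21,  s[21] = 8.
Since (s[20], s[21]) = (s[0], s[1]) = (21, 8) (two consecutive terms determine the rest), the sequence is periodic with period 20.
So s[924] = s[0 + ((924-0) mod 20)] = s[4] = 16.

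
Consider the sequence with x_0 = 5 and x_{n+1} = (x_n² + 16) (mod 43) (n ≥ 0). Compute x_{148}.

8

x_0 = 5, x_1 = 41, x_2 = 20, x_3 = 29, x_4 = 40, x_5 = 25, x_6 = 39, x_7 = 32, x_8 = 8, x_9 = 37, x_{10} = 9, x_{11} = 11, x_{12} = 8.
Since x_{12} = x_8 = 8, the sequence is eventually periodic: after a pre-period of length 8 it cycles with period 4.
For n ≥ 8, x_n depends only on (n - 8) mod 4. (148 - 8) mod 4 = 0, so x_{148} = x_8 = 8.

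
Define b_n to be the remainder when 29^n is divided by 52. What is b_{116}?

We have b_1 = 29, b_2 = 9, b_3 = 1, b_4 = 29.
The sequence repeats with period 3.
So b_{116} = b_{1 + ((116-1) mod 3)} = b_2 = 9.

9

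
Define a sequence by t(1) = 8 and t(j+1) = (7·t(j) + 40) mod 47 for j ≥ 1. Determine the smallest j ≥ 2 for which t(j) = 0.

We have t(1) = 8; t(2) = 2; t(3) = 7; t(4) = 42; t(5) = 5; t(6) = 28; t(7) = 1; t(8) = 0; t(9) = 40; t(10) = 38; t(11) = 24; t(12) = 20; t(13) = 39; t(14) = 31; t(15) = 22; t(16) = 6; t(17) = 35; t(18) = 3; t(19) = 14; t(20) = 44; t(21) = 19; t(22) = 32; t(23) = 29; t(24) = 8.
Since t(24) = t(1) = 8, the sequence is periodic with period 23.
The value 0 first appears (with j ≥ 2) at t(8).

8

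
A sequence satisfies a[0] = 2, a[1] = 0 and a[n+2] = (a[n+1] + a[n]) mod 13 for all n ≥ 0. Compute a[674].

2

We have a[0] = 2,  a[1] = 0,  a[2] = 2,  a[3] = 2,  a[4] = 4,  a[5] = 6,  a[6] = 10,  a[7] = 3,  a[8] = 0,  a[9] = 3,  a[10] = 3,  a[11] = 6,  a[12] = 9,  a[13] = 2,  a[14] = 11,  a[15] = 0,  a[16] = 11,  a[17] = 11,  a[18] = 9,  a[19] = 7,  a[20] = 3,  a[21] = 10,  a[22] = 0,  a[23] = 10,  a[24] = 10,  a[25] = 7,  a[26] = 4,  a[27] = 11,  a[28] = 2,  a[29] = 0.
Since (a[28], a[29]) = (a[0], a[1]) = (2, 0) (two consecutive terms determine the rest), the sequence is periodic with period 28.
(674 - 0) mod 28 = 2, so a[674] = a[2] = 2.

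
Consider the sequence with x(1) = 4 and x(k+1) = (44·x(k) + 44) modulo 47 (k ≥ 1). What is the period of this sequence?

46

We have x(1) = 4, x(2) = 32, x(3) = 42, x(4) = 12, x(5) = 8, x(6) = 20, x(7) = 31, x(8) = 45, x(9) = 3, x(10) = 35, x(11) = 33, x(12) = 39, x(13) = 21, x(14) = 28, x(15) = 7, x(16) = 23, x(17) = 22, x(18) = 25, x(19) = 16, x(20) = 43, x(21) = 9, x(22) = 17, x(23) = 40, x(24) = 18, x(25) = 37, x(26) = 27, x(27) = 10, x(28) = 14, x(29) = 2, x(30) = 38, x(31) = 24, x(32) = 19, x(33) = 34, x(34) = 36, x(35) = 30, x(36) = 1, x(37) = 41, x(38) = 15, x(39) = 46, x(40) = 0, x(41) = 44, x(42) = 6, x(43) = 26, x(44) = 13, x(45) = 5, x(46) = 29, x(47) = 4.
The sequence repeats with period 46.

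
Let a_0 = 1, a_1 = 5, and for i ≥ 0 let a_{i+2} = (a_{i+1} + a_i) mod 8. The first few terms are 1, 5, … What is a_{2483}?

We have a_0 = 1,  a_1 = 5,  a_2 = 6,  a_3 = 3,  a_4 = 1,  a_5 = 4,  a_6 = 5,  a_7 = 1,  a_8 = 6,  a_9 = 7,  a_{10} = 5,  a_{11} = 4,  a_{12} = 1,  a_{13} = 5.
Since (a_{12}, a_{13}) = (a_0, a_1) = (1, 5) (two consecutive terms determine the rest), the sequence is periodic with period 12.
So a_{2483} = a_{0 + ((2483-0) mod 12)} = a_{11} = 4.

4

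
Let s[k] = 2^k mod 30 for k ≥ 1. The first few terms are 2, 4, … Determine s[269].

s[1] = 2; s[2] = 4; s[3] = 8; s[4] = 16; s[5] = 2.
Since s[5] = s[1] = 2, the sequence is periodic with period 4.
(269 - 1) mod 4 = 0, so s[269] = s[1] = 2.

2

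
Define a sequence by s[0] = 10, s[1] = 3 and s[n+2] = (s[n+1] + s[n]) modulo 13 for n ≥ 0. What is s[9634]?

s[0] = 10,  s[1] = 3,  s[2] = 0,  s[3] = 3,  s[4] = 3,  s[5] = 6,  s[6] = 9,  s[7] = 2,  s[8] = 11,  s[9] = 0,  s[10] = 11,  s[11] = 11,  s[12] = 9,  s[13] = 7,  s[14] = 3,  s[15] = 10,  s[16] = 0,  s[17] = 10,  s[18] = 10,  s[19] = 7,  s[20] = 4,  s[21] = 11,  s[22] = 2,  s[23] = 0,  s[24] = 2,  s[25] = 2,  s[26] = 4,  s[27] = 6,  s[28] = 10,  s[29] = 3.
The sequence repeats with period 28.
So s[9634] = s[0 + ((9634-0) mod 28)] = s[2] = 0.

0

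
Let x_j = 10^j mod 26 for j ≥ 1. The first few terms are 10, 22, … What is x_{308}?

22

We have x_1 = 10, x_2 = 22, x_3 = 12, x_4 = 16, x_5 = 4, x_6 = 14, x_7 = 10.
The sequence repeats with period 6.
So x_{308} = x_{1 + ((308-1) mod 6)} = x_2 = 22.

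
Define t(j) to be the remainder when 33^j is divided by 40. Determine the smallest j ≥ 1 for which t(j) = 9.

t(0) = 1, t(1) = 33, t(2) = 9, t(3) = 17, t(4) = 1.
The sequence repeats with period 4.
The value 9 first appears (with j ≥ 1) at t(2).

2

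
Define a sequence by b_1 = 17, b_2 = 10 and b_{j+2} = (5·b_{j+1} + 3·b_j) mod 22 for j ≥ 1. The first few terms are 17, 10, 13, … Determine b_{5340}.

Computing terms: b_1 = 17, b_2 = 10, b_3 = 13, b_4 = 7, b_5 = 8, b_6 = 17, b_7 = 21, b_8 = 2, b_9 = 7, b_{10} = 19, b_{11} = 6, b_{12} = 21, b_{13} = 13, b_{14} = 18, b_{15} = 19, b_{16} = 17, b_{17} = 10.
Since (b_{16}, b_{17}) = (b_1, b_2) = (17, 10) (two consecutive terms determine the rest), the sequence is periodic with period 15.
So b_{5340} = b_{1 + ((5340-1) mod 15)} = b_{15} = 19.

19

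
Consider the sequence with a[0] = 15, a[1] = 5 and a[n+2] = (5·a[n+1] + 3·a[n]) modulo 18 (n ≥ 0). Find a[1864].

1

Listing terms: a[0] = 15,  a[1] = 5,  a[2] = 16,  a[3] = 5,  a[4] = 1,  a[5] = 2,  a[6] = 13,  a[7] = 17,  a[8] = 16,  a[9] = 5.
Since (a[8], a[9]) = (a[2], a[3]) = (16, 5) (two consecutive terms determine the rest), the sequence is eventually periodic: after a pre-period of length 2 it cycles with period 6.
For n ≥ 2, a[n] depends only on (n - 2) mod 6. (1864 - 2) mod 6 = 2, so a[1864] = a[4] = 1.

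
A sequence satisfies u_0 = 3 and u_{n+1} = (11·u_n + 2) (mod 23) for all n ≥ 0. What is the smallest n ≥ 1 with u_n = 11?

19

Computing terms: u_0 = 3, u_1 = 12, u_2 = 19, u_3 = 4, u_4 = 0, u_5 = 2, u_6 = 1, u_7 = 13, u_8 = 7, u_9 = 10, u_{10} = 20, u_{11} = 15, u_{12} = 6, u_{13} = 22, u_{14} = 14, u_{15} = 18, u_{16} = 16, u_{17} = 17, u_{18} = 5, u_{19} = 11, u_{20} = 8, u_{21} = 21, u_{22} = 3.
Since u_{22} = u_0 = 3, the sequence is periodic with period 22.
The value 11 first appears (with n ≥ 1) at u_{19}.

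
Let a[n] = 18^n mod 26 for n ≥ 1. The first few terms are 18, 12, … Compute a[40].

14

a[1] = 18; a[2] = 12; a[3] = 8; a[4] = 14; a[5] = 18.
The sequence repeats with period 4.
(40 - 1) mod 4 = 3, so a[40] = a[4] = 14.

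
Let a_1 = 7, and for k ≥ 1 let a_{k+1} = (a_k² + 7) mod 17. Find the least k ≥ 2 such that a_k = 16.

Listing terms: a_1 = 7, a_2 = 5, a_3 = 15, a_4 = 11, a_5 = 9, a_6 = 3, a_7 = 16, a_8 = 8, a_9 = 3.
Since a_9 = a_6 = 3, the sequence is eventually periodic: after a pre-period of length 5 it cycles with period 3.
The value 16 first appears (with k ≥ 2) at a_7.

7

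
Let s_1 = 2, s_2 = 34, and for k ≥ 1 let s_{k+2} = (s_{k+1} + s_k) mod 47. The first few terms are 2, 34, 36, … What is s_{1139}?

s_1 = 2; s_2 = 34; s_3 = 36; s_4 = 23; s_5 = 12; s_6 = 35; s_7 = 0; s_8 = 35; s_9 = 35; s_{10} = 23; s_{11} = 11; s_{12} = 34; s_{13} = 45; s_{14} = 32; s_{15} = 30; s_{16} = 15; s_{17} = 45; s_{18} = 13; s_{19} = 11; s_{20} = 24; s_{21} = 35; s_{22} = 12; s_{23} = 0; s_{24} = 12; s_{25} = 12; s_{26} = 24; s_{27} = 36; s_{28} = 13; s_{29} = 2; s_{30} = 15; s_{31} = 17; s_{32} = 32; s_{33} = 2; s_{34} = 34.
The sequence repeats with period 32.
So s_{1139} = s_{1 + ((1139-1) mod 32)} = s_{19} = 11.

11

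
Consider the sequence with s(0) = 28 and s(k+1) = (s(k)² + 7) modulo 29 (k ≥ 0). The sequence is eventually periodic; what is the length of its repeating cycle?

7

Listing terms: s(0) = 28, s(1) = 8, s(2) = 13, s(3) = 2, s(4) = 11, s(5) = 12, s(6) = 6, s(7) = 14, s(8) = 0, s(9) = 7, s(10) = 27, s(11) = 11.
Since s(11) = s(4) = 11, the sequence is eventually periodic: after a pre-period of length 4 it cycles with period 7.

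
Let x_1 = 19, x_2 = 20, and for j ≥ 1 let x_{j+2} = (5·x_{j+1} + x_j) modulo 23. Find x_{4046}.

2

Computing terms: x_1 = 19, x_2 = 20, x_3 = 4, x_4 = 17, x_5 = 20, x_6 = 2, x_7 = 7, x_8 = 14, x_9 = 8, x_{10} = 8, x_{11} = 2, x_{12} = 18, x_{13} = 0, x_{14} = 18, x_{15} = 21, x_{16} = 8, x_{17} = 15, x_{18} = 14, x_{19} = 16, x_{20} = 2, x_{21} = 3, x_{22} = 17, x_{23} = 19, x_{24} = 20.
The sequence repeats with period 22.
(4046 - 1) mod 22 = 19, so x_{4046} = x_{20} = 2.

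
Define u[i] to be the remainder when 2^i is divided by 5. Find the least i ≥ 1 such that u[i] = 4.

We have u[0] = 1, u[1] = 2, u[2] = 4, u[3] = 3, u[4] = 1.
Since u[4] = u[0] = 1, the sequence is periodic with period 4.
The value 4 first appears (with i ≥ 1) at u[2].

2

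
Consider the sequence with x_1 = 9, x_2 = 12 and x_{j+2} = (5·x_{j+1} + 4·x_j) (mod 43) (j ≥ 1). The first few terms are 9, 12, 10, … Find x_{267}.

Computing terms: x_1 = 9, x_2 = 12, x_3 = 10, x_4 = 12, x_5 = 14, x_6 = 32, x_7 = 1, x_8 = 4, x_9 = 24, x_{10} = 7, x_{11} = 2, x_{12} = 38, x_{13} = 26, x_{14} = 24, x_{15} = 9, x_{16} = 12.
Since (x_{15}, x_{16}) = (x_1, x_2) = (9, 12) (two consecutive terms determine the rest), the sequence is periodic with period 14.
(267 - 1) mod 14 = 0, so x_{267} = x_1 = 9.

9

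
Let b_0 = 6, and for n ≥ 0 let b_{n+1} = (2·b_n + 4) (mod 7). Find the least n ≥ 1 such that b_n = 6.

3

b_0 = 6,  b_1 = 2,  b_2 = 1,  b_3 = 6.
The sequence repeats with period 3.
The value 6 next appears (with n ≥ 1) at b_3.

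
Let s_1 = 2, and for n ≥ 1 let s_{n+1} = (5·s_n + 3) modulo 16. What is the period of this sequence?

16

Listing terms: s_1 = 2,  s_2 = 13,  s_3 = 4,  s_4 = 7,  s_5 = 6,  s_6 = 1,  s_7 = 8,  s_8 = 11,  s_9 = 10,  s_{10} = 5,  s_{11} = 12,  s_{12} = 15,  s_{13} = 14,  s_{14} = 9,  s_{15} = 0,  s_{16} = 3,  s_{17} = 2.
The sequence repeats with period 16.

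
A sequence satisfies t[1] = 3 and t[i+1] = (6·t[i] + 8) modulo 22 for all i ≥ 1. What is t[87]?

6

Listing terms: t[1] = 3; t[2] = 4; t[3] = 10; t[4] = 2; t[5] = 20; t[6] = 18; t[7] = 6; t[8] = 0; t[9] = 8; t[10] = 12; t[11] = 14; t[12] = 4.
Since t[12] = t[2] = 4, the sequence is eventually periodic: after a pre-period of length 1 it cycles with period 10.
For i ≥ 2, t[i] depends only on (i - 2) mod 10. (87 - 2) mod 10 = 5, so t[87] = t[7] = 6.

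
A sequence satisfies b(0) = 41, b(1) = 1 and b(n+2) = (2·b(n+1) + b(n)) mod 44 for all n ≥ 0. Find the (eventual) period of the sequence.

24

b(0) = 41,  b(1) = 1,  b(2) = 43,  b(3) = 43,  b(4) = 41,  b(5) = 37,  b(6) = 27,  b(7) = 3,  b(8) = 33,  b(9) = 25,  b(10) = 39,  b(11) = 15,  b(12) = 25,  b(13) = 21,  b(14) = 23,  b(15) = 23,  b(16) = 25,  b(17) = 29,  b(18) = 39,  b(19) = 19,  b(20) = 33,  b(21) = 41,  b(22) = 27,  b(23) = 7,  b(24) = 41,  b(25) = 1.
Since (b(24), b(25)) = (b(0), b(1)) = (41, 1) (two consecutive terms determine the rest), the sequence is periodic with period 24.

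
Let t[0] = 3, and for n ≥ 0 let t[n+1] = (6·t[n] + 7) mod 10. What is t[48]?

Listing terms: t[0] = 3, t[1] = 5, t[2] = 7, t[3] = 9, t[4] = 1, t[5] = 3.
The sequence repeats with period 5.
So t[48] = t[0 + ((48-0) mod 5)] = t[3] = 9.

9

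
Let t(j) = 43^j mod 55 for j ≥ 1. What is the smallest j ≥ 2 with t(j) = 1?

4

Listing terms: t(1) = 43; t(2) = 34; t(3) = 32; t(4) = 1; t(5) = 43.
The sequence repeats with period 4.
The value 1 first appears (with j ≥ 2) at t(4).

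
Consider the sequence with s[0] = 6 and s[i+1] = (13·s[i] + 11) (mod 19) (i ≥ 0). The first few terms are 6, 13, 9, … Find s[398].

9

Listing terms: s[0] = 6; s[1] = 13; s[2] = 9; s[3] = 14; s[4] = 3; s[5] = 12; s[6] = 15; s[7] = 16; s[8] = 10; s[9] = 8; s[10] = 1; s[11] = 5; s[12] = 0; s[13] = 11; s[14] = 2; s[15] = 18; s[16] = 17; s[17] = 4; s[18] = 6.
Since s[18] = s[0] = 6, the sequence is periodic with period 18.
(398 - 0) mod 18 = 2, so s[398] = s[2] = 9.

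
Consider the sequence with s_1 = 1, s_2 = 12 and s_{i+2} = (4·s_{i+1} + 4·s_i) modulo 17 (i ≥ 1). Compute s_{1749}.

We have s_1 = 1,  s_2 = 12,  s_3 = 1,  s_4 = 1,  s_5 = 8,  s_6 = 2,  s_7 = 6,  s_8 = 15,  s_9 = 16,  s_{10} = 5,  s_{11} = 16,  s_{12} = 16,  s_{13} = 9,  s_{14} = 15,  s_{15} = 11,  s_{16} = 2,  s_{17} = 1,  s_{18} = 12.
Since (s_{17}, s_{18}) = (s_1, s_2) = (1, 12) (two consecutive terms determine the rest), the sequence is periodic with period 16.
(1749 - 1) mod 16 = 4, so s_{1749} = s_5 = 8.

8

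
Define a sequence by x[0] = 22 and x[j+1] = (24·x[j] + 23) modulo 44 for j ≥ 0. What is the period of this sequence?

Listing terms: x[0] = 22; x[1] = 23; x[2] = 3; x[3] = 7; x[4] = 15; x[5] = 31; x[6] = 19; x[7] = 39; x[8] = 35; x[9] = 27; x[10] = 11; x[11] = 23.
Since x[11] = x[1] = 23, the sequence is eventually periodic: after a pre-period of length 1 it cycles with period 10.

10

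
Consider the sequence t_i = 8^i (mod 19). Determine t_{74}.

We have t_1 = 8,  t_2 = 7,  t_3 = 18,  t_4 = 11,  t_5 = 12,  t_6 = 1,  t_7 = 8.
Since t_7 = t_1 = 8, the sequence is periodic with period 6.
So t_{74} = t_{1 + ((74-1) mod 6)} = t_2 = 7.

7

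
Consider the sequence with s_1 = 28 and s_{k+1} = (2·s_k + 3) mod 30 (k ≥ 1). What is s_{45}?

13

Listing terms: s_1 = 28; s_2 = 29; s_3 = 1; s_4 = 5; s_5 = 13; s_6 = 29.
Since s_6 = s_2 = 29, the sequence is eventually periodic: after a pre-period of length 1 it cycles with period 4.
For k ≥ 2, s_k depends only on (k - 2) mod 4. (45 - 2) mod 4 = 3, so s_{45} = s_5 = 13.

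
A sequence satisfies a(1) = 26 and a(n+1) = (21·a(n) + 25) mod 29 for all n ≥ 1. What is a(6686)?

27

Listing terms: a(1) = 26,  a(2) = 20,  a(3) = 10,  a(4) = 3,  a(5) = 1,  a(6) = 17,  a(7) = 5,  a(8) = 14,  a(9) = 0,  a(10) = 25,  a(11) = 28,  a(12) = 4,  a(13) = 22,  a(14) = 23,  a(15) = 15,  a(16) = 21,  a(17) = 2,  a(18) = 9,  a(19) = 11,  a(20) = 24,  a(21) = 7,  a(22) = 27,  a(23) = 12,  a(24) = 16,  a(25) = 13,  a(26) = 8,  a(27) = 19,  a(28) = 18,  a(29) = 26.
The sequence repeats with period 28.
So a(6686) = a(1 + ((6686-1) mod 28)) = a(22) = 27.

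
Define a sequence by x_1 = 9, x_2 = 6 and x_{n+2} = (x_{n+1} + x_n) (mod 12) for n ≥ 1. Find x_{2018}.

6

x_1 = 9, x_2 = 6, x_3 = 3, x_4 = 9, x_5 = 0, x_6 = 9, x_7 = 9, x_8 = 6.
The sequence repeats with period 6.
(2018 - 1) mod 6 = 1, so x_{2018} = x_2 = 6.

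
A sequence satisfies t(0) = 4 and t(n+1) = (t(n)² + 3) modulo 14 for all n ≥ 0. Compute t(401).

7

Computing terms: t(0) = 4, t(1) = 5, t(2) = 0, t(3) = 3, t(4) = 12, t(5) = 7, t(6) = 10, t(7) = 5.
Since t(7) = t(1) = 5, the sequence is eventually periodic: after a pre-period of length 1 it cycles with period 6.
For n ≥ 1, t(n) depends only on (n - 1) mod 6. (401 - 1) mod 6 = 4, so t(401) = t(5) = 7.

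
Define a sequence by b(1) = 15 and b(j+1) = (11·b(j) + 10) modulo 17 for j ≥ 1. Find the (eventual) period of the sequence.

Computing terms: b(1) = 15,  b(2) = 5,  b(3) = 14,  b(4) = 11,  b(5) = 12,  b(6) = 6,  b(7) = 8,  b(8) = 13,  b(9) = 0,  b(10) = 10,  b(11) = 1,  b(12) = 4,  b(13) = 3,  b(14) = 9,  b(15) = 7,  b(16) = 2,  b(17) = 15.
The sequence repeats with period 16.

16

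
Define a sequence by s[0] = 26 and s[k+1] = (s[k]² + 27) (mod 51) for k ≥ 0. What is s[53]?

Listing terms: s[0] = 26, s[1] = 40, s[2] = 46, s[3] = 1, s[4] = 28, s[5] = 46.
Since s[5] = s[2] = 46, the sequence is eventually periodic: after a pre-period of length 2 it cycles with period 3.
For k ≥ 2, s[k] depends only on (k - 2) mod 3. (53 - 2) mod 3 = 0, so s[53] = s[2] = 46.

46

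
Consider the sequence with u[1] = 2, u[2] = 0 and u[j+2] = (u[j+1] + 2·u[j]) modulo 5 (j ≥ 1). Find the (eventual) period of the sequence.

4

We have u[1] = 2; u[2] = 0; u[3] = 4; u[4] = 4; u[5] = 2; u[6] = 0.
The sequence repeats with period 4.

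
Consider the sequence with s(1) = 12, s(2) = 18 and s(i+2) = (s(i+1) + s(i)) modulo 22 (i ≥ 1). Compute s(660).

s(1) = 12,  s(2) = 18,  s(3) = 8,  s(4) = 4,  s(5) = 12,  s(6) = 16,  s(7) = 6,  s(8) = 0,  s(9) = 6,  s(10) = 6,  s(11) = 12,  s(12) = 18.
Since (s(11), s(12)) = (s(1), s(2)) = (12, 18) (two consecutive terms determine the rest), the sequence is periodic with period 10.
So s(660) = s(1 + ((660-1) mod 10)) = s(10) = 6.

6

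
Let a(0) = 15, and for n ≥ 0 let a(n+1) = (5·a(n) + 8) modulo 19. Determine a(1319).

18

Computing terms: a(0) = 15; a(1) = 7; a(2) = 5; a(3) = 14; a(4) = 2; a(5) = 18; a(6) = 3; a(7) = 4; a(8) = 9; a(9) = 15.
The sequence repeats with period 9.
(1319 - 0) mod 9 = 5, so a(1319) = a(5) = 18.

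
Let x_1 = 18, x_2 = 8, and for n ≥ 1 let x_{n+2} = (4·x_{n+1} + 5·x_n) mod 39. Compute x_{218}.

We have x_1 = 18; x_2 = 8; x_3 = 5; x_4 = 21; x_5 = 31; x_6 = 34; x_7 = 18; x_8 = 8.
The sequence repeats with period 6.
So x_{218} = x_{1 + ((218-1) mod 6)} = x_2 = 8.

8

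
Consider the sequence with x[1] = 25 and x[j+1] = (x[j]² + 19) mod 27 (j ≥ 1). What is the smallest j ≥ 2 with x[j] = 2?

4

We have x[1] = 25, x[2] = 23, x[3] = 8, x[4] = 2, x[5] = 23.
Since x[5] = x[2] = 23, the sequence is eventually periodic: after a pre-period of length 1 it cycles with period 3.
The value 2 first appears (with j ≥ 2) at x[4].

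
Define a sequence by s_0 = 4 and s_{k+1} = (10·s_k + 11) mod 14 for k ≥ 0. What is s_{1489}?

Listing terms: s_0 = 4,  s_1 = 9,  s_2 = 3,  s_3 = 13,  s_4 = 1,  s_5 = 7,  s_6 = 11,  s_7 = 9.
Since s_7 = s_1 = 9, the sequence is eventually periodic: after a pre-period of length 1 it cycles with period 6.
For k ≥ 1, s_k depends only on (k - 1) mod 6. (1489 - 1) mod 6 = 0, so s_{1489} = s_1 = 9.

9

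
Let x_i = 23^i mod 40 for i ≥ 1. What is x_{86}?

9

Listing terms: x_1 = 23, x_2 = 9, x_3 = 7, x_4 = 1, x_5 = 23.
Since x_5 = x_1 = 23, the sequence is periodic with period 4.
(86 - 1) mod 4 = 1, so x_{86} = x_2 = 9.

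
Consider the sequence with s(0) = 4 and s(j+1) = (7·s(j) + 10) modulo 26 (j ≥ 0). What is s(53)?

0

Computing terms: s(0) = 4,  s(1) = 12,  s(2) = 16,  s(3) = 18,  s(4) = 6,  s(5) = 0,  s(6) = 10,  s(7) = 2,  s(8) = 24,  s(9) = 22,  s(10) = 8,  s(11) = 14,  s(12) = 4.
Since s(12) = s(0) = 4, the sequence is periodic with period 12.
(53 - 0) mod 12 = 5, so s(53) = s(5) = 0.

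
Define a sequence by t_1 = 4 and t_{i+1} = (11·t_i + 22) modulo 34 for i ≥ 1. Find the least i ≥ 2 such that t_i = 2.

6

t_1 = 4, t_2 = 32, t_3 = 0, t_4 = 22, t_5 = 26, t_6 = 2, t_7 = 10, t_8 = 30, t_9 = 12, t_{10} = 18, t_{11} = 16, t_{12} = 28, t_{13} = 24, t_{14} = 14, t_{15} = 6, t_{16} = 20, t_{17} = 4.
The sequence repeats with period 16.
The value 2 first appears (with i ≥ 2) at t_6.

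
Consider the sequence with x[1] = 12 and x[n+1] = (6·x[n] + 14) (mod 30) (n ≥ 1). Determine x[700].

8

x[1] = 12, x[2] = 26, x[3] = 20, x[4] = 14, x[5] = 8, x[6] = 2, x[7] = 26.
Since x[7] = x[2] = 26, the sequence is eventually periodic: after a pre-period of length 1 it cycles with period 5.
For n ≥ 2, x[n] depends only on (n - 2) mod 5. (700 - 2) mod 5 = 3, so x[700] = x[5] = 8.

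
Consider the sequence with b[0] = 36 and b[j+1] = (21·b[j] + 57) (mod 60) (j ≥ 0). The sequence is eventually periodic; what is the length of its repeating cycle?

b[0] = 36,  b[1] = 33,  b[2] = 30,  b[3] = 27,  b[4] = 24,  b[5] = 21,  b[6] = 18,  b[7] = 15,  b[8] = 12,  b[9] = 9,  b[10] = 6,  b[11] = 3,  b[12] = 0,  b[13] = 57,  b[14] = 54,  b[15] = 51,  b[16] = 48,  b[17] = 45,  b[18] = 42,  b[19] = 39,  b[20] = 36.
The sequence repeats with period 20.

20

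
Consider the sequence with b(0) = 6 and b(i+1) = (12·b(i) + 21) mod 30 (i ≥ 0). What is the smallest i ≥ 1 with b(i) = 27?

Listing terms: b(0) = 6,  b(1) = 3,  b(2) = 27,  b(3) = 15,  b(4) = 21,  b(5) = 3.
Since b(5) = b(1) = 3, the sequence is eventually periodic: after a pre-period of length 1 it cycles with period 4.
The value 27 first appears (with i ≥ 1) at b(2).

2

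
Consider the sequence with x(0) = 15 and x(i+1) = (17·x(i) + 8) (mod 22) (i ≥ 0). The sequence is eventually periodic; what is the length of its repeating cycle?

Listing terms: x(0) = 15,  x(1) = 21,  x(2) = 13,  x(3) = 9,  x(4) = 7,  x(5) = 17,  x(6) = 11,  x(7) = 19,  x(8) = 1,  x(9) = 3,  x(10) = 15.
The sequence repeats with period 10.

10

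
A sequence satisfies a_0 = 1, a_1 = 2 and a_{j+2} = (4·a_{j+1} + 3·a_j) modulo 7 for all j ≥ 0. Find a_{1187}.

Computing terms: a_0 = 1; a_1 = 2; a_2 = 4; a_3 = 1; a_4 = 2.
The sequence repeats with period 3.
(1187 - 0) mod 3 = 2, so a_{1187} = a_2 = 4.

4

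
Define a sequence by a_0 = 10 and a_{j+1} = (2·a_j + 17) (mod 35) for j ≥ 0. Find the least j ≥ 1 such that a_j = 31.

6

Computing terms: a_0 = 10; a_1 = 2; a_2 = 21; a_3 = 24; a_4 = 30; a_5 = 7; a_6 = 31; a_7 = 9; a_8 = 0; a_9 = 17; a_{10} = 16; a_{11} = 14; a_{12} = 10.
Since a_{12} = a_0 = 10, the sequence is periodic with period 12.
The value 31 first appears (with j ≥ 1) at a_6.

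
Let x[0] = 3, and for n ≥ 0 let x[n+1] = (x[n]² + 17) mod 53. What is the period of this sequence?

Computing terms: x[0] = 3; x[1] = 26; x[2] = 4; x[3] = 33; x[4] = 46; x[5] = 13; x[6] = 27; x[7] = 4.
Since x[7] = x[2] = 4, the sequence is eventually periodic: after a pre-period of length 2 it cycles with period 5.

5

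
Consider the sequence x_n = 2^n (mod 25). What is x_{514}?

9

Listing terms: x_0 = 1; x_1 = 2; x_2 = 4; x_3 = 8; x_4 = 16; x_5 = 7; x_6 = 14; x_7 = 3; x_8 = 6; x_9 = 12; x_{10} = 24; x_{11} = 23; x_{12} = 21; x_{13} = 17; x_{14} = 9; x_{15} = 18; x_{16} = 11; x_{17} = 22; x_{18} = 19; x_{19} = 13; x_{20} = 1.
The sequence repeats with period 20.
So x_{514} = x_{0 + ((514-0) mod 20)} = x_{14} = 9.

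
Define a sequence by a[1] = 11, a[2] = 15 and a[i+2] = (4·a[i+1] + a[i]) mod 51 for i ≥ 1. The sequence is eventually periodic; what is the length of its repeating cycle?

24

Listing terms: a[1] = 11,  a[2] = 15,  a[3] = 20,  a[4] = 44,  a[5] = 43,  a[6] = 12,  a[7] = 40,  a[8] = 19,  a[9] = 14,  a[10] = 24,  a[11] = 8,  a[12] = 5,  a[13] = 28,  a[14] = 15,  a[15] = 37,  a[16] = 10,  a[17] = 26,  a[18] = 12,  a[19] = 23,  a[20] = 2,  a[21] = 31,  a[22] = 24,  a[23] = 25,  a[24] = 22,  a[25] = 11,  a[26] = 15.
The sequence repeats with period 24.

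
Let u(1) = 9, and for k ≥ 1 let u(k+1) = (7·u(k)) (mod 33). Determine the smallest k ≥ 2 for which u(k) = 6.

10

Listing terms: u(1) = 9; u(2) = 30; u(3) = 12; u(4) = 18; u(5) = 27; u(6) = 24; u(7) = 3; u(8) = 21; u(9) = 15; u(10) = 6; u(11) = 9.
The sequence repeats with period 10.
The value 6 first appears (with k ≥ 2) at u(10).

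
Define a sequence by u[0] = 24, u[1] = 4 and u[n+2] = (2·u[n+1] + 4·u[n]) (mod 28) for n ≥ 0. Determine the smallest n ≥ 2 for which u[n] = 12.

9

u[0] = 24; u[1] = 4; u[2] = 20; u[3] = 0; u[4] = 24; u[5] = 20; u[6] = 24; u[7] = 16; u[8] = 16; u[9] = 12; u[10] = 4; u[11] = 0; u[12] = 16; u[13] = 4; u[14] = 16; u[15] = 20; u[16] = 20; u[17] = 8; u[18] = 12; u[19] = 0; u[20] = 20; u[21] = 12; u[22] = 20; u[23] = 4; u[24] = 4; u[25] = 24; u[26] = 8; u[27] = 0; u[28] = 4; u[29] = 8; u[30] = 4; u[31] = 12; u[32] = 12; u[33] = 16; u[34] = 24; u[35] = 0; u[36] = 12; u[37] = 24; u[38] = 12; u[39] = 8; u[40] = 8; u[41] = 20; u[42] = 16; u[43] = 0; u[44] = 8; u[45] = 16; u[46] = 8; u[47] = 24; u[48] = 24; u[49] = 4.
Since (u[48], u[49]) = (u[0], u[1]) = (24, 4) (two consecutive terms determine the rest), the sequence is periodic with period 48.
The value 12 first appears (with n ≥ 2) at u[9].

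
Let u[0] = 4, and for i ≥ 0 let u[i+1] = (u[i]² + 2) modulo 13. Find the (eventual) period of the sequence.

4

u[0] = 4, u[1] = 5, u[2] = 1, u[3] = 3, u[4] = 11, u[5] = 6, u[6] = 12, u[7] = 3.
Since u[7] = u[3] = 3, the sequence is eventually periodic: after a pre-period of length 3 it cycles with period 4.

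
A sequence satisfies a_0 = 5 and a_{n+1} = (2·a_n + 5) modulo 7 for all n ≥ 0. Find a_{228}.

5

Listing terms: a_0 = 5; a_1 = 1; a_2 = 0; a_3 = 5.
Since a_3 = a_0 = 5, the sequence is periodic with period 3.
So a_{228} = a_{0 + ((228-0) mod 3)} = a_0 = 5.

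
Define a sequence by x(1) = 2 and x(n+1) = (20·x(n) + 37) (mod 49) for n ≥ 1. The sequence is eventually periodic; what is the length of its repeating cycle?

Listing terms: x(1) = 2; x(2) = 28; x(3) = 9; x(4) = 21; x(5) = 16; x(6) = 14; x(7) = 23; x(8) = 7; x(9) = 30; x(10) = 0; x(11) = 37; x(12) = 42; x(13) = 44; x(14) = 35; x(15) = 2.
Since x(15) = x(1) = 2, the sequence is periodic with period 14.

14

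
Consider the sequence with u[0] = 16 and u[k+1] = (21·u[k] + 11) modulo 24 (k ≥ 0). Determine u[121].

11

We have u[0] = 16, u[1] = 11, u[2] = 2, u[3] = 5, u[4] = 20, u[5] = 23, u[6] = 14, u[7] = 17, u[8] = 8, u[9] = 11.
Since u[9] = u[1] = 11, the sequence is eventually periodic: after a pre-period of length 1 it cycles with period 8.
For k ≥ 1, u[k] depends only on (k - 1) mod 8. (121 - 1) mod 8 = 0, so u[121] = u[1] = 11.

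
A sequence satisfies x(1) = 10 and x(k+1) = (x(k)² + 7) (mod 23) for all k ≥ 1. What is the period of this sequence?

4

Computing terms: x(1) = 10; x(2) = 15; x(3) = 2; x(4) = 11; x(5) = 13; x(6) = 15.
Since x(6) = x(2) = 15, the sequence is eventually periodic: after a pre-period of length 1 it cycles with period 4.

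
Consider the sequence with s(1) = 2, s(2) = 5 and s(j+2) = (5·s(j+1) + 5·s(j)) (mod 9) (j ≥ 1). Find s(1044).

8

Listing terms: s(1) = 2, s(2) = 5, s(3) = 8, s(4) = 2, s(5) = 5.
Since (s(4), s(5)) = (s(1), s(2)) = (2, 5) (two consecutive terms determine the rest), the sequence is periodic with period 3.
(1044 - 1) mod 3 = 2, so s(1044) = s(3) = 8.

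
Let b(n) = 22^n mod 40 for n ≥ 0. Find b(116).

We have b(0) = 1, b(1) = 22, b(2) = 4, b(3) = 8, b(4) = 16, b(5) = 32, b(6) = 24, b(7) = 8.
Since b(7) = b(3) = 8, the sequence is eventually periodic: after a pre-period of length 3 it cycles with period 4.
For n ≥ 3, b(n) depends only on (n - 3) mod 4. (116 - 3) mod 4 = 1, so b(116) = b(4) = 16.

16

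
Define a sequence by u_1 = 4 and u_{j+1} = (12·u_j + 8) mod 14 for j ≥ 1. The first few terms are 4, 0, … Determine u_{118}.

6

Computing terms: u_1 = 4, u_2 = 0, u_3 = 8, u_4 = 6, u_5 = 10, u_6 = 2, u_7 = 4.
Since u_7 = u_1 = 4, the sequence is periodic with period 6.
So u_{118} = u_{1 + ((118-1) mod 6)} = u_4 = 6.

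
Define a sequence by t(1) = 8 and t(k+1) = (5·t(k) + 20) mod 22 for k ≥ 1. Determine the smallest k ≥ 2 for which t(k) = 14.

4

We have t(1) = 8; t(2) = 16; t(3) = 12; t(4) = 14; t(5) = 2; t(6) = 8.
The sequence repeats with period 5.
The value 14 first appears (with k ≥ 2) at t(4).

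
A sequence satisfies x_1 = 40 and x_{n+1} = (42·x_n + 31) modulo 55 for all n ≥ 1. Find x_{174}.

26

Listing terms: x_1 = 40,  x_2 = 6,  x_3 = 8,  x_4 = 37,  x_5 = 45,  x_6 = 51,  x_7 = 28,  x_8 = 52,  x_9 = 15,  x_{10} = 1,  x_{11} = 18,  x_{12} = 17,  x_{13} = 30,  x_{14} = 26,  x_{15} = 23,  x_{16} = 7,  x_{17} = 50,  x_{18} = 41,  x_{19} = 48,  x_{20} = 12,  x_{21} = 40.
The sequence repeats with period 20.
So x_{174} = x_{1 + ((174-1) mod 20)} = x_{14} = 26.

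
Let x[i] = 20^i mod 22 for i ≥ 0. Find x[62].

4

We have x[0] = 1, x[1] = 20, x[2] = 4, x[3] = 14, x[4] = 16, x[5] = 12, x[6] = 20.
Since x[6] = x[1] = 20, the sequence is eventually periodic: after a pre-period of length 1 it cycles with period 5.
For i ≥ 1, x[i] depends only on (i - 1) mod 5. (62 - 1) mod 5 = 1, so x[62] = x[2] = 4.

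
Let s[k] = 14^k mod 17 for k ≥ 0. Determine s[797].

We have s[0] = 1; s[1] = 14; s[2] = 9; s[3] = 7; s[4] = 13; s[5] = 12; s[6] = 15; s[7] = 6; s[8] = 16; s[9] = 3; s[10] = 8; s[11] = 10; s[12] = 4; s[13] = 5; s[14] = 2; s[15] = 11; s[16] = 1.
The sequence repeats with period 16.
(797 - 0) mod 16 = 13, so s[797] = s[13] = 5.

5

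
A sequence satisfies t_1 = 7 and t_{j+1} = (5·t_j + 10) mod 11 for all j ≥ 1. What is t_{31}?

We have t_1 = 7,  t_2 = 1,  t_3 = 4,  t_4 = 8,  t_5 = 6,  t_6 = 7.
Since t_6 = t_1 = 7, the sequence is periodic with period 5.
(31 - 1) mod 5 = 0, so t_{31} = t_1 = 7.

7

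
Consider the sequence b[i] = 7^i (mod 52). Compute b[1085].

b[1] = 7; b[2] = 49; b[3] = 31; b[4] = 9; b[5] = 11; b[6] = 25; b[7] = 19; b[8] = 29; b[9] = 47; b[10] = 17; b[11] = 15; b[12] = 1; b[13] = 7.
The sequence repeats with period 12.
(1085 - 1) mod 12 = 4, so b[1085] = b[5] = 11.

11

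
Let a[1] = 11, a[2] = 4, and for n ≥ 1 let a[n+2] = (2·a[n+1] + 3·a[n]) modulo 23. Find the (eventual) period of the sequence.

22

a[1] = 11; a[2] = 4; a[3] = 18; a[4] = 2; a[5] = 12; a[6] = 7; a[7] = 4; a[8] = 6; a[9] = 1; a[10] = 20; a[11] = 20; a[12] = 8; a[13] = 7; a[14] = 15; a[15] = 5; a[16] = 9; a[17] = 10; a[18] = 1; a[19] = 9; a[20] = 21; a[21] = 0; a[22] = 17; a[23] = 11; a[24] = 4.
Since (a[23], a[24]) = (a[1], a[2]) = (11, 4) (two consecutive terms determine the rest), the sequence is periodic with period 22.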